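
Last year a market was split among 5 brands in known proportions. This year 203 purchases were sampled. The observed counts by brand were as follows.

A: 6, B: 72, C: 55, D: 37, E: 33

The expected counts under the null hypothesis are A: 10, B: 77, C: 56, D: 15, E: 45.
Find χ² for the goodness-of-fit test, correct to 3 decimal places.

A: (6 − 10)²/10 = 16/10 = 1.6000
B: (72 − 77)²/77 = 25/77 = 0.3247
C: (55 − 56)²/56 = 1/56 = 0.0179
D: (37 − 15)²/15 = 484/15 = 32.2667
E: (33 − 45)²/45 = 144/45 = 3.2000
Sum = 37.409

37.409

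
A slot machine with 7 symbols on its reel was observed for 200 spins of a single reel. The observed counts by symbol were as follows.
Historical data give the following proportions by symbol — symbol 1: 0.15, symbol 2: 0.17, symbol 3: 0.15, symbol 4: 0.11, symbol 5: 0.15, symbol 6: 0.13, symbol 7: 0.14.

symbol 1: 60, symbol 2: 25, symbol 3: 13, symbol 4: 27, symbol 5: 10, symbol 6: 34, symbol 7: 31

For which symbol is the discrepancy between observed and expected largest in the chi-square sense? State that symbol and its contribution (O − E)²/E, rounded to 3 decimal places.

symbol 1, 30.000

Expected counts E_i = n·p_i: 200×0.15 = 30, 200×0.17 = 34, 200×0.15 = 30, 200×0.11 = 22, 200×0.15 = 30, 200×0.13 = 26, 200×0.14 = 28.
χ² = (60−30)²/30 + (25−34)²/34 + (13−30)²/30 + (27−22)²/22 + (10−30)²/30 + (34−26)²/26 + (31−28)²/28
   = 30.0000 + 2.3824 + 9.6333 + 1.1364 + 13.3333 + 2.4615 + 0.3214
The largest term is for symbol 1: 30.000.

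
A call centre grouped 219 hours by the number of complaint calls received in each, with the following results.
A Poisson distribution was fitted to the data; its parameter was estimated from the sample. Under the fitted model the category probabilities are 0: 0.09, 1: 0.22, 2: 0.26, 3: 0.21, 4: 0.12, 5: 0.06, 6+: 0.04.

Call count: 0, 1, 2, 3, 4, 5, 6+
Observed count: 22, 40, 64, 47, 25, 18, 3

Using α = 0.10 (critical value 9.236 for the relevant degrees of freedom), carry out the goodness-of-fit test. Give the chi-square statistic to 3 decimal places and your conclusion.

Expected counts E_i = n·p_i: 219×0.09 = 19.71, 219×0.22 = 48.18, 219×0.26 = 56.94, 219×0.21 = 45.99, 219×0.12 = 26.28, 219×0.06 = 13.14, 219×0.04 = 8.76.
0: (22 − 19.71)²/19.71 = 5.2441/19.71 = 0.2661
1: (40 − 48.18)²/48.18 = 66.9124/48.18 = 1.3888
2: (64 − 56.94)²/56.94 = 49.8436/56.94 = 0.8754
3: (47 − 45.99)²/45.99 = 1.0201/45.99 = 0.0222
4: (25 − 26.28)²/26.28 = 1.6384/26.28 = 0.0623
5: (18 − 13.14)²/13.14 = 23.6196/13.14 = 1.7975
6+: (3 − 8.76)²/8.76 = 33.1776/8.76 = 3.7874
Sum = 8.200
df = 5. Since 8.200 < 9.236, we do not reject H₀.

8.200; do not reject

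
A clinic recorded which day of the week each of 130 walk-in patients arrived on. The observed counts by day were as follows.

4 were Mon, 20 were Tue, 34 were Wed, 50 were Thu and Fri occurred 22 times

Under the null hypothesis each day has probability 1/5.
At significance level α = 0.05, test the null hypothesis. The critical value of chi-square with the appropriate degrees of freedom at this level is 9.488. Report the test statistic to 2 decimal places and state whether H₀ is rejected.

Expected count for each of the 5 categories: 130/5 = 26.
χ² = (4−26)²/26 + (20−26)²/26 + (34−26)²/26 + (50−26)²/26 + (22−26)²/26
   = 18.615 + 1.385 + 2.462 + 22.154 + 0.615
Sum = 45.23
df = 4. Since 45.23 > 9.488, we reject H₀.

45.23; reject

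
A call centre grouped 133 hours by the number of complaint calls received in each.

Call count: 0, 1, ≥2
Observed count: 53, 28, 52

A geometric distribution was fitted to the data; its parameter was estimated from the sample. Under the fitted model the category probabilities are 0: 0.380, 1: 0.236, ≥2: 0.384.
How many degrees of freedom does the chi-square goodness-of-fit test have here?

1

There are k = 3 categories and 1 parameter estimated from the data, so df = 3 − 1 − 1 = 1.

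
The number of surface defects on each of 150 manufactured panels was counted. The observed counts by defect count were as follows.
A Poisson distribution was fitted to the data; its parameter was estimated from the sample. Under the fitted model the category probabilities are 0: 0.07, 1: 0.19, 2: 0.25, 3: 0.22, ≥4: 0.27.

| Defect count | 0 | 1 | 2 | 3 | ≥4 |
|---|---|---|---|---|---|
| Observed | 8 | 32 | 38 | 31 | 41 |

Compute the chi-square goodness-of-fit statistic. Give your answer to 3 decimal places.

Expected counts E_i = n·p_i: 150×0.07 = 10.5, 150×0.19 = 28.5, 150×0.25 = 37.5, 150×0.22 = 33, 150×0.27 = 40.5.
cat         O        E   (O−E)²/E
0           8     10.5     0.5952
1          32     28.5     0.4298
2          38     37.5     0.0067
3          31       33     0.1212
≥4         41     40.5     0.0062
Sum = 1.159

1.159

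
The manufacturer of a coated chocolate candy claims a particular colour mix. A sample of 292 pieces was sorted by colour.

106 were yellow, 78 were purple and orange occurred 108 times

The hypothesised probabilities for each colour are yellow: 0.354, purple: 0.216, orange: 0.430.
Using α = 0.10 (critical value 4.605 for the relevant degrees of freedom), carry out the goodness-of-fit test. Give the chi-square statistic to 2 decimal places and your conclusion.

Expected counts E_i = n·p_i: 292×0.354 = 103.368, 292×0.216 = 63.072, 292×0.430 = 125.56.
cat         O        E   (O−E)²/E
yellow    106  103.368      0.067
purple     78   63.072      3.533
orange    108   125.56      2.456
Sum = 6.06
df = 2. Since 6.06 > 4.605, we reject H₀.

6.06; reject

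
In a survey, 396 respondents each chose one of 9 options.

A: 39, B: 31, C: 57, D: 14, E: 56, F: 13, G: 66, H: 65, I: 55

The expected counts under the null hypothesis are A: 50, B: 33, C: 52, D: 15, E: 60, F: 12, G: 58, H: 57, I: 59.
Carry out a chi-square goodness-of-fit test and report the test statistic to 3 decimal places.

5.936

cat         O        E   (O−E)²/E
A          39       50     2.4200
B          31       33     0.1212
C          57       52     0.4808
D          14       15     0.0667
E          56       60     0.2667
F          13       12     0.0833
G          66       58     1.1034
H          65       57     1.1228
I          55       59     0.2712
Sum = 5.936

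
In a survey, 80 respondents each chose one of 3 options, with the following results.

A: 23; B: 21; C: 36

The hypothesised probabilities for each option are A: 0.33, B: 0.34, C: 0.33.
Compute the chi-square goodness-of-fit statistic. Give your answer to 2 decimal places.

Expected counts E_i = n·p_i: 80×0.33 = 26.4, 80×0.34 = 27.2, 80×0.33 = 26.4.
A: (23 − 26.4)²/26.4 = 11.56/26.4 = 0.438
B: (21 − 27.2)²/27.2 = 38.44/27.2 = 1.413
C: (36 − 26.4)²/26.4 = 92.16/26.4 = 3.491
Sum = 5.34

5.34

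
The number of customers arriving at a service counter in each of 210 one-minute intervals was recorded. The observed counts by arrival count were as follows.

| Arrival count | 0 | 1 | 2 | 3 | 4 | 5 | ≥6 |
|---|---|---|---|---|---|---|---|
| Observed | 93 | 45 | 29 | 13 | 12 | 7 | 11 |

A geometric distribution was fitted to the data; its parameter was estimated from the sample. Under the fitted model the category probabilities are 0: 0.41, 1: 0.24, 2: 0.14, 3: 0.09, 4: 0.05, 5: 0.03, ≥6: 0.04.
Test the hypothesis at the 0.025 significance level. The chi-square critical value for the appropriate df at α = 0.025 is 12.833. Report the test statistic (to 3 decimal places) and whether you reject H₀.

4.076; do not reject

Expected counts E_i = n·p_i: 210×0.41 = 86.1, 210×0.24 = 50.4, 210×0.14 = 29.4, 210×0.09 = 18.9, 210×0.05 = 10.5, 210×0.03 = 6.3, 210×0.04 = 8.4.
0: (93 − 86.1)²/86.1 = 47.61/86.1 = 0.5530
1: (45 − 50.4)²/50.4 = 29.16/50.4 = 0.5786
2: (29 − 29.4)²/29.4 = 0.16/29.4 = 0.0054
3: (13 − 18.9)²/18.9 = 34.81/18.9 = 1.8418
4: (12 − 10.5)²/10.5 = 2.25/10.5 = 0.2143
5: (7 − 6.3)²/6.3 = 0.49/6.3 = 0.0778
≥6: (11 − 8.4)²/8.4 = 6.76/8.4 = 0.8048
Sum = 4.076
df = 5. Since 4.076 < 12.833, we do not reject H₀.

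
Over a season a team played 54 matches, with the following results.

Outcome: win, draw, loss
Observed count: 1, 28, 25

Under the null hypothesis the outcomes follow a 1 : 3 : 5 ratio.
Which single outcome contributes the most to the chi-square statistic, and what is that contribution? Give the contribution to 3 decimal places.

draw, 5.556

Ratio total = 9. Expected counts: 54×1/9 = 6, 54×3/9 = 18, 54×5/9 = 30.
cat         O        E   (O−E)²/E
win         1        6     4.1667
draw       28       18     5.5556
loss       25       30     0.8333
The largest term is for draw: 5.556.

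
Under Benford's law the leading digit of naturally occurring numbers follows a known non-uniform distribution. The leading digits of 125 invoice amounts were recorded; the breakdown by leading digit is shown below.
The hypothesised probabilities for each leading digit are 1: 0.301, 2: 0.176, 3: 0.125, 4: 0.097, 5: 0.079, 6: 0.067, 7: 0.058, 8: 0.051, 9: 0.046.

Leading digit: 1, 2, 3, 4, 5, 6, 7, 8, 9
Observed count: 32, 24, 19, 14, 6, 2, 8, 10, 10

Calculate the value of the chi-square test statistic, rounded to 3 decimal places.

Expected counts E_i = n·p_i: 125×0.301 = 37.625, 125×0.176 = 22, 125×0.125 = 15.625, 125×0.097 = 12.125, 125×0.079 = 9.875, 125×0.067 = 8.375, 125×0.058 = 7.25, 125×0.051 = 6.375, 125×0.046 = 5.75.
χ² = (32−37.625)²/37.625 + (24−22)²/22 + (19−15.625)²/15.625 + (14−12.125)²/12.125 + (6−9.875)²/9.875 + (2−8.375)²/8.375 + (8−7.25)²/7.25 + (10−6.375)²/6.375 + (10−5.75)²/5.75
   = 0.8409 + 0.1818 + 0.7290 + 0.2899 + 1.5206 + 4.8526 + 0.0776 + 2.0613 + 3.1413
Sum = 13.695

13.695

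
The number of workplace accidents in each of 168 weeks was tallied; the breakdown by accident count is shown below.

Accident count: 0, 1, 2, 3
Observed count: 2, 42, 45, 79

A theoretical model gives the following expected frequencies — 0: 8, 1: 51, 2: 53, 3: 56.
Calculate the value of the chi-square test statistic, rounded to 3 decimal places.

cat         O        E   (O−E)²/E
0           2        8     4.5000
1          42       51     1.5882
2          45       53     1.2075
3          79       56     9.4464
Sum = 16.742

16.742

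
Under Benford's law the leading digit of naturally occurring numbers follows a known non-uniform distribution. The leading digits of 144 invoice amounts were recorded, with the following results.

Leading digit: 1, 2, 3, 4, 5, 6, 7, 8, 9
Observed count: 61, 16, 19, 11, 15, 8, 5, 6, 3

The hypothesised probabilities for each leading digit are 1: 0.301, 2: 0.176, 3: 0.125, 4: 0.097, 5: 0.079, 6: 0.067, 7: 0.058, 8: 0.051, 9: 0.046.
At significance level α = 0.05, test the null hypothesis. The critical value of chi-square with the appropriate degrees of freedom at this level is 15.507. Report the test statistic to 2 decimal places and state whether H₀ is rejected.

16.33; reject

Expected counts E_i = n·p_i: 144×0.301 = 43.344, 144×0.176 = 25.344, 144×0.125 = 18, 144×0.097 = 13.968, 144×0.079 = 11.376, 144×0.067 = 9.648, 144×0.058 = 8.352, 144×0.051 = 7.344, 144×0.046 = 6.624.
χ² = (61−43.344)²/43.344 + (16−25.344)²/25.344 + (19−18)²/18 + (11−13.968)²/13.968 + (15−11.376)²/11.376 + (8−9.648)²/9.648 + (5−8.352)²/8.352 + (6−7.344)²/7.344 + (3−6.624)²/6.624
   = 7.192 + 3.445 + 0.056 + 0.631 + 1.154 + 0.281 + 1.345 + 0.246 + 1.983
Sum = 16.33
df = 8. Since 16.33 > 15.507, we reject H₀.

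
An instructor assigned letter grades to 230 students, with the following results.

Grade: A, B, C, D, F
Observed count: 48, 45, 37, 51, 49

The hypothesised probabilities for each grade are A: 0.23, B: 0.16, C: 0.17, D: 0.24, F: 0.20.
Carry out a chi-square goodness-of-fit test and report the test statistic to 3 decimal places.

Expected counts E_i = n·p_i: 230×0.23 = 52.9, 230×0.16 = 36.8, 230×0.17 = 39.1, 230×0.24 = 55.2, 230×0.20 = 46.
A: (48 − 52.9)²/52.9 = 24.01/52.9 = 0.4539
B: (45 − 36.8)²/36.8 = 67.24/36.8 = 1.8272
C: (37 − 39.1)²/39.1 = 4.41/39.1 = 0.1128
D: (51 − 55.2)²/55.2 = 17.64/55.2 = 0.3196
F: (49 − 46)²/46 = 9/46 = 0.1957
Sum = 2.909

2.909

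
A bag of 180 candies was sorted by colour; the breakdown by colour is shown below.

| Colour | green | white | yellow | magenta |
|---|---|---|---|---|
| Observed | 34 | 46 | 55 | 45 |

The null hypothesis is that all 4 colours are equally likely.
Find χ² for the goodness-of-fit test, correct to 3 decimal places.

4.933

Expected count for each of the 4 categories: 180/4 = 45.
cat          O        E   (O−E)²/E
green       34       45     2.6889
white       46       45     0.0222
yellow      55       45     2.2222
magenta     45       45     0.0000
Sum = 4.933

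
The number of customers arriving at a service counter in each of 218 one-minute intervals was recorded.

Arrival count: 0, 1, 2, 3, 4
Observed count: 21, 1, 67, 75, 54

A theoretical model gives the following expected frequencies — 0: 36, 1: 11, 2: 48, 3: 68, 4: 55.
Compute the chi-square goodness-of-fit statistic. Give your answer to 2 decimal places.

23.60

0: (21 − 36)²/36 = 225/36 = 6.250
1: (1 − 11)²/11 = 100/11 = 9.091
2: (67 − 48)²/48 = 361/48 = 7.521
3: (75 − 68)²/68 = 49/68 = 0.721
4: (54 − 55)²/55 = 1/55 = 0.018
Sum = 23.60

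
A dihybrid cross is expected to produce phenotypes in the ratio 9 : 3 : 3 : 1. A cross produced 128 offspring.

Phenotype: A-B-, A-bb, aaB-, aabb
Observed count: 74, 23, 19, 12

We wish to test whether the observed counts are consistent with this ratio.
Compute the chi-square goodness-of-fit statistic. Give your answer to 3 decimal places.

Ratio total = 16. Expected counts: 128×9/16 = 72, 128×3/16 = 24, 128×3/16 = 24, 128×1/16 = 8.
A-B-: (74 − 72)²/72 = 4/72 = 0.0556
A-bb: (23 − 24)²/24 = 1/24 = 0.0417
aaB-: (19 − 24)²/24 = 25/24 = 1.0417
aabb: (12 − 8)²/8 = 16/8 = 2.0000
Sum = 3.139

3.139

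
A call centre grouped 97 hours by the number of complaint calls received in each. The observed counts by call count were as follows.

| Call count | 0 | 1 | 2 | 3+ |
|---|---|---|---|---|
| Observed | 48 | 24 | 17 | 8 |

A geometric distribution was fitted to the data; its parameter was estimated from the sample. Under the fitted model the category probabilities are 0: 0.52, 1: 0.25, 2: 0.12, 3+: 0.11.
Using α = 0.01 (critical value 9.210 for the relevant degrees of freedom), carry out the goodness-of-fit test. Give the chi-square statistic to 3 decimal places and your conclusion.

Expected counts E_i = n·p_i: 97×0.52 = 50.44, 97×0.25 = 24.25, 97×0.12 = 11.64, 97×0.11 = 10.67.
0: (48 − 50.44)²/50.44 = 5.9536/50.44 = 0.1180
1: (24 − 24.25)²/24.25 = 0.0625/24.25 = 0.0026
2: (17 − 11.64)²/11.64 = 28.7296/11.64 = 2.4682
3+: (8 − 10.67)²/10.67 = 7.1289/10.67 = 0.6681
Sum = 3.257
df = 2. Since 3.257 < 9.210, we do not reject H₀.

3.257; do not reject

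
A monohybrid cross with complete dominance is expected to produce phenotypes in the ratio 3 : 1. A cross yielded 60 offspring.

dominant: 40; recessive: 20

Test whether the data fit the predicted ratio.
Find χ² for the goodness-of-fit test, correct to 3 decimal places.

2.222

Ratio total = 4. Expected counts: 60×3/4 = 45, 60×1/4 = 15.
dominant: (40 − 45)²/45 = 25/45 = 0.5556
recessive: (20 − 15)²/15 = 25/15 = 1.6667
Sum = 2.222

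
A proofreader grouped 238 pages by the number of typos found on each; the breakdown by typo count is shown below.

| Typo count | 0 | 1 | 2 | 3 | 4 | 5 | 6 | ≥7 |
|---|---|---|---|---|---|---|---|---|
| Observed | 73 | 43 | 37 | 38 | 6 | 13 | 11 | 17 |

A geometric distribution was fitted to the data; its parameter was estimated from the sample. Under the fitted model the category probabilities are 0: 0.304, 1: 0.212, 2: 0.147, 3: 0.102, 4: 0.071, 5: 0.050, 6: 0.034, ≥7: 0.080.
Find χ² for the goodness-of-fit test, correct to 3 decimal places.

Expected counts E_i = n·p_i: 238×0.304 = 72.352, 238×0.212 = 50.456, 238×0.147 = 34.986, 238×0.102 = 24.276, 238×0.071 = 16.898, 238×0.050 = 11.9, 238×0.034 = 8.092, 238×0.080 = 19.04.
0: (73 − 72.352)²/72.352 = 0.419904/72.352 = 0.0058
1: (43 − 50.456)²/50.456 = 55.591936/50.456 = 1.1018
2: (37 − 34.986)²/34.986 = 4.056196/34.986 = 0.1159
3: (38 − 24.276)²/24.276 = 188.348176/24.276 = 7.7586
4: (6 − 16.898)²/16.898 = 118.766404/16.898 = 7.0284
5: (13 − 11.9)²/11.9 = 1.21/11.9 = 0.1017
6: (11 − 8.092)²/8.092 = 8.456464/8.092 = 1.0450
≥7: (17 − 19.04)²/19.04 = 4.1616/19.04 = 0.2186
Sum = 17.376

17.376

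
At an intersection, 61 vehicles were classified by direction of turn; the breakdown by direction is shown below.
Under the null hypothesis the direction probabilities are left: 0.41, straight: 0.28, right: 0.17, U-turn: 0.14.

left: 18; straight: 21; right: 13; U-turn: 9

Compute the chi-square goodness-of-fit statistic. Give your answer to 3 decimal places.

3.556

Expected counts E_i = n·p_i: 61×0.41 = 25.01, 61×0.28 = 17.08, 61×0.17 = 10.37, 61×0.14 = 8.54.
χ² = (18−25.01)²/25.01 + (21−17.08)²/17.08 + (13−10.37)²/10.37 + (9−8.54)²/8.54
   = 1.9648 + 0.8997 + 0.6670 + 0.0248
Sum = 3.556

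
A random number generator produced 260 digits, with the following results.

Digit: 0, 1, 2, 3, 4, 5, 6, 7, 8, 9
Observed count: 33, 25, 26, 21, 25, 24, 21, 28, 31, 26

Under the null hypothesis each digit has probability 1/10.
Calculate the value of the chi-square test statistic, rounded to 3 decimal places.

5.154

Expected count for each of the 10 categories: 260/10 = 26.
0: (33 − 26)²/26 = 49/26 = 1.8846
1: (25 − 26)²/26 = 1/26 = 0.0385
2: (26 − 26)²/26 = 0/26 = 0.0000
3: (21 − 26)²/26 = 25/26 = 0.9615
4: (25 − 26)²/26 = 1/26 = 0.0385
5: (24 − 26)²/26 = 4/26 = 0.1538
6: (21 − 26)²/26 = 25/26 = 0.9615
7: (28 − 26)²/26 = 4/26 = 0.1538
8: (31 − 26)²/26 = 25/26 = 0.9615
9: (26 − 26)²/26 = 0/26 = 0.0000
Sum = 5.154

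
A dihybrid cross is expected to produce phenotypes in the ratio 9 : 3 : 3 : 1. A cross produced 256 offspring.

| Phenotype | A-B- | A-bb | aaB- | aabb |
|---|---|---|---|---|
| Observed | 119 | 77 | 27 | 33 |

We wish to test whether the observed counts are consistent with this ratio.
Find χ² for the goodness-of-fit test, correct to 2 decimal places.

49.11

Ratio total = 16. Expected counts: 256×9/16 = 144, 256×3/16 = 48, 256×3/16 = 48, 256×1/16 = 16.
χ² = (119−144)²/144 + (77−48)²/48 + (27−48)²/48 + (33−16)²/16
   = 4.340 + 17.521 + 9.188 + 18.063
Sum = 49.11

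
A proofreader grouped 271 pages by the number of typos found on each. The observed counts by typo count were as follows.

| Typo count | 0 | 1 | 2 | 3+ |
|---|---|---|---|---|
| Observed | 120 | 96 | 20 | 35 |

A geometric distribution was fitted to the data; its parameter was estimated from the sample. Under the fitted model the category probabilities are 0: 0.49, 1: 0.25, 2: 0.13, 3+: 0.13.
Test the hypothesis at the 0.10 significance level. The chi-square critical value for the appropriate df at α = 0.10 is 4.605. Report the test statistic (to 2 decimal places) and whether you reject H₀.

19.60; reject

Expected counts E_i = n·p_i: 271×0.49 = 132.79, 271×0.25 = 67.75, 271×0.13 = 35.23, 271×0.13 = 35.23.
cat         O        E   (O−E)²/E
0         120   132.79      1.232
1          96    67.75     11.780
2          20    35.23      6.584
3+         35    35.23      0.002
Sum = 19.60
df = 2. Since 19.60 > 4.605, we reject H₀.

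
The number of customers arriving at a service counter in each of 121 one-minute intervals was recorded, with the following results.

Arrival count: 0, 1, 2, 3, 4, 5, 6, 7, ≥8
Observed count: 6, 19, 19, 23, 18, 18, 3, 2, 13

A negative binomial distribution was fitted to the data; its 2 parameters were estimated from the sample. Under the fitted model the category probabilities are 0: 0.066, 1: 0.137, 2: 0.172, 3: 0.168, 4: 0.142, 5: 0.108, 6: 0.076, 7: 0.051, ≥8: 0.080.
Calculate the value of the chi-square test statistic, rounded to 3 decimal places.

Expected counts E_i = n·p_i: 121×0.066 = 7.986, 121×0.137 = 16.577, 121×0.172 = 20.812, 121×0.168 = 20.328, 121×0.142 = 17.182, 121×0.108 = 13.068, 121×0.076 = 9.196, 121×0.051 = 6.171, 121×0.080 = 9.68.
cat         O        E   (O−E)²/E
0           6    7.986     0.4939
1          19   16.577     0.3542
2          19   20.812     0.1578
3          23   20.328     0.3512
4          18   17.182     0.0389
5          18   13.068     1.8614
6           3    9.196     4.1747
7           2    6.171     2.8192
≥8         13     9.68     1.1387
Sum = 11.390

11.390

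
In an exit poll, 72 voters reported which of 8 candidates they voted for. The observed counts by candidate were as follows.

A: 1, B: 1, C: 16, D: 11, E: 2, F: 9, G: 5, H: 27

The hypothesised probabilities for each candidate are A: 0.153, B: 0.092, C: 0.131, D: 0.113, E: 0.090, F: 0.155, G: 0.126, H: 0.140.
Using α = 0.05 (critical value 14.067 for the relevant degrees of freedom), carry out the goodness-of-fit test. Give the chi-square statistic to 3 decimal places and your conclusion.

53.208; reject

Expected counts E_i = n·p_i: 72×0.153 = 11.016, 72×0.092 = 6.624, 72×0.131 = 9.432, 72×0.113 = 8.136, 72×0.090 = 6.48, 72×0.155 = 11.16, 72×0.126 = 9.072, 72×0.140 = 10.08.
A: (1 − 11.016)²/11.016 = 100.320256/11.016 = 9.1068
B: (1 − 6.624)²/6.624 = 31.629376/6.624 = 4.7750
C: (16 − 9.432)²/9.432 = 43.138624/9.432 = 4.5736
D: (11 − 8.136)²/8.136 = 8.202496/8.136 = 1.0082
E: (2 − 6.48)²/6.48 = 20.0704/6.48 = 3.0973
F: (9 − 11.16)²/11.16 = 4.6656/11.16 = 0.4181
G: (5 − 9.072)²/9.072 = 16.581184/9.072 = 1.8277
H: (27 − 10.08)²/10.08 = 286.2864/10.08 = 28.4014
Sum = 53.208
df = 7. Since 53.208 > 14.067, we reject H₀.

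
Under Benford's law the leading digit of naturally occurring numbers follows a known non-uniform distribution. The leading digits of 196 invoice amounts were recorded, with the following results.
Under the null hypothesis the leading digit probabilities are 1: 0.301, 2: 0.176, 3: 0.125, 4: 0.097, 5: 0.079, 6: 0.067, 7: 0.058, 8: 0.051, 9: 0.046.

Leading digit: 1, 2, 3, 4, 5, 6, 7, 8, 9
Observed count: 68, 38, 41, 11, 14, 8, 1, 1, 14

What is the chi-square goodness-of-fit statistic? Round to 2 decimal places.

38.67

Expected counts E_i = n·p_i: 196×0.301 = 58.996, 196×0.176 = 34.496, 196×0.125 = 24.5, 196×0.097 = 19.012, 196×0.079 = 15.484, 196×0.067 = 13.132, 196×0.058 = 11.368, 196×0.051 = 9.996, 196×0.046 = 9.016.
cat         O        E   (O−E)²/E
1          68   58.996      1.374
2          38   34.496      0.356
3          41     24.5     11.112
4          11   19.012      3.376
5          14   15.484      0.142
6           8   13.132      2.006
7           1   11.368      9.456
8           1    9.996      8.096
9          14    9.016      2.755
Sum = 38.67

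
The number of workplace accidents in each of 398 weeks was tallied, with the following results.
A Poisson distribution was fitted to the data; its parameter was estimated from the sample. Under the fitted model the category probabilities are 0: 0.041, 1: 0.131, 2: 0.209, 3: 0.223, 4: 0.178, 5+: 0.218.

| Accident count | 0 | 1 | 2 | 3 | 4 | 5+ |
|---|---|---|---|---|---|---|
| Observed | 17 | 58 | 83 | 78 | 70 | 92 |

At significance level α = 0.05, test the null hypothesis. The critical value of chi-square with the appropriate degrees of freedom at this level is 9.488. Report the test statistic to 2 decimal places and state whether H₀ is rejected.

Expected counts E_i = n·p_i: 398×0.041 = 16.318, 398×0.131 = 52.138, 398×0.209 = 83.182, 398×0.223 = 88.754, 398×0.178 = 70.844, 398×0.218 = 86.764.
0: (17 − 16.318)²/16.318 = 0.465124/16.318 = 0.029
1: (58 − 52.138)²/52.138 = 34.363044/52.138 = 0.659
2: (83 − 83.182)²/83.182 = 0.033124/83.182 = 0.000
3: (78 − 88.754)²/88.754 = 115.648516/88.754 = 1.303
4: (70 − 70.844)²/70.844 = 0.712336/70.844 = 0.010
5+: (92 − 86.764)²/86.764 = 27.415696/86.764 = 0.316
Sum = 2.32
df = 4. Since 2.32 < 9.488, we do not reject H₀.

2.32; do not reject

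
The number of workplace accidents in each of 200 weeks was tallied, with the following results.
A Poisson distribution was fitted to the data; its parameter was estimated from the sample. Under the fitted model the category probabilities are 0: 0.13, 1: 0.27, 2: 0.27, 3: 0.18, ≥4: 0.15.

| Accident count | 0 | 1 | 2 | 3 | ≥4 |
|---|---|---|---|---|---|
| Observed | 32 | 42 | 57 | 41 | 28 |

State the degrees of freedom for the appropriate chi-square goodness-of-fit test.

3

There are k = 5 categories and 1 parameter estimated from the data, so df = 5 − 1 − 1 = 3.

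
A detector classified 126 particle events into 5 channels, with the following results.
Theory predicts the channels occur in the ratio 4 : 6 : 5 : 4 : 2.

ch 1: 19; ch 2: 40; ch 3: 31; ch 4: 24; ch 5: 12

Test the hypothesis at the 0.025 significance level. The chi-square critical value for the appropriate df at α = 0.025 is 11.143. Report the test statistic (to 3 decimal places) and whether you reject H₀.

1.519; do not reject

Ratio total = 21. Expected counts: 126×4/21 = 24, 126×6/21 = 36, 126×5/21 = 30, 126×4/21 = 24, 126×2/21 = 12.
χ² = (19−24)²/24 + (40−36)²/36 + (31−30)²/30 + (24−24)²/24 + (12−12)²/12
   = 1.0417 + 0.4444 + 0.0333 + 0.0000 + 0.0000
Sum = 1.519
df = 4. Since 1.519 < 11.143, we do not reject H₀.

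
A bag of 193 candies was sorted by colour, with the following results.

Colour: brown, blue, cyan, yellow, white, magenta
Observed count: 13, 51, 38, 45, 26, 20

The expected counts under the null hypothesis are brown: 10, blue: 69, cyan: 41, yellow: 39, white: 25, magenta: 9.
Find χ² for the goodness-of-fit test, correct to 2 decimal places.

20.22

brown: (13 − 10)²/10 = 9/10 = 0.900
blue: (51 − 69)²/69 = 324/69 = 4.696
cyan: (38 − 41)²/41 = 9/41 = 0.220
yellow: (45 − 39)²/39 = 36/39 = 0.923
white: (26 − 25)²/25 = 1/25 = 0.040
magenta: (20 − 9)²/9 = 121/9 = 13.444
Sum = 20.22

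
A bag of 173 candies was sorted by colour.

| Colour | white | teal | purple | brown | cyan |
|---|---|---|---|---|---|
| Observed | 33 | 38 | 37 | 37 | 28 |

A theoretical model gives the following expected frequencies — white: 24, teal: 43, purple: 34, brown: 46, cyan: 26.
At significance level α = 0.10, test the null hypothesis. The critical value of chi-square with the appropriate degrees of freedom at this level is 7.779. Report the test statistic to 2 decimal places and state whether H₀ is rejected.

cat         O        E   (O−E)²/E
white      33       24      3.375
teal       38       43      0.581
purple     37       34      0.265
brown      37       46      1.761
cyan       28       26      0.154
Sum = 6.14
df = 4. Since 6.14 < 7.779, we do not reject H₀.

6.14; do not reject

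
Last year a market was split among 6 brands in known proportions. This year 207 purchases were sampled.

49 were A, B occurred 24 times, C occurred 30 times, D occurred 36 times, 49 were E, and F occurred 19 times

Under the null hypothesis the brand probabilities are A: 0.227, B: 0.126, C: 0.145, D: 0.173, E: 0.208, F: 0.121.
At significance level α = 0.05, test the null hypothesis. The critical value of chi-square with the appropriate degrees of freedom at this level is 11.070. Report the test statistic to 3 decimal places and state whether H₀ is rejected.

2.534; do not reject

Expected counts E_i = n·p_i: 207×0.227 = 46.989, 207×0.126 = 26.082, 207×0.145 = 30.015, 207×0.173 = 35.811, 207×0.208 = 43.056, 207×0.121 = 25.047.
χ² = (49−46.989)²/46.989 + (24−26.082)²/26.082 + (30−30.015)²/30.015 + (36−35.811)²/35.811 + (49−43.056)²/43.056 + (19−25.047)²/25.047
   = 0.0861 + 0.1662 + 0.0000 + 0.0010 + 0.8206 + 1.4599
Sum = 2.534
df = 5. Since 2.534 < 11.070, we do not reject H₀.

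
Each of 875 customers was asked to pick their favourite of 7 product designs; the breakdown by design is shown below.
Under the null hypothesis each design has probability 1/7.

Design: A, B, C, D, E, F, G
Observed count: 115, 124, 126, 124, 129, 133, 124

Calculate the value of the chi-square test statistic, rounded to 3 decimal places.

Expected count for each of the 7 categories: 875/7 = 125.
cat         O        E   (O−E)²/E
A         115      125     0.8000
B         124      125     0.0080
C         126      125     0.0080
D         124      125     0.0080
E         129      125     0.1280
F         133      125     0.5120
G         124      125     0.0080
Sum = 1.472

1.472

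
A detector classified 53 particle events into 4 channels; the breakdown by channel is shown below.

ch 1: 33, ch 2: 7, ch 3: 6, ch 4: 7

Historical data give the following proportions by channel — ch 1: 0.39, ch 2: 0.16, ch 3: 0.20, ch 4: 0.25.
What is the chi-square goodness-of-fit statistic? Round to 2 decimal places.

12.56

Expected counts E_i = n·p_i: 53×0.39 = 20.67, 53×0.16 = 8.48, 53×0.20 = 10.6, 53×0.25 = 13.25.
χ² = (33−20.67)²/20.67 + (7−8.48)²/8.48 + (6−10.6)²/10.6 + (7−13.25)²/13.25
   = 7.355 + 0.258 + 1.996 + 2.948
Sum = 12.56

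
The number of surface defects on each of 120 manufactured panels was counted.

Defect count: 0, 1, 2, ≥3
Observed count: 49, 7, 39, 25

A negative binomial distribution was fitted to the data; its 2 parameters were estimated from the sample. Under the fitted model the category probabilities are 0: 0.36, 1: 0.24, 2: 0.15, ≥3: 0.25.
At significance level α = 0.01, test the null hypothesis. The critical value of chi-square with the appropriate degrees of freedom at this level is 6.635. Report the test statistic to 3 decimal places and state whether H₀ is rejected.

Expected counts E_i = n·p_i: 120×0.36 = 43.2, 120×0.24 = 28.8, 120×0.15 = 18, 120×0.25 = 30.
0: (49 − 43.2)²/43.2 = 33.64/43.2 = 0.7787
1: (7 − 28.8)²/28.8 = 475.24/28.8 = 16.5014
2: (39 − 18)²/18 = 441/18 = 24.5000
≥3: (25 − 30)²/30 = 25/30 = 0.8333
Sum = 42.613
df = 1. Since 42.613 > 6.635, we reject H₀.

42.613; reject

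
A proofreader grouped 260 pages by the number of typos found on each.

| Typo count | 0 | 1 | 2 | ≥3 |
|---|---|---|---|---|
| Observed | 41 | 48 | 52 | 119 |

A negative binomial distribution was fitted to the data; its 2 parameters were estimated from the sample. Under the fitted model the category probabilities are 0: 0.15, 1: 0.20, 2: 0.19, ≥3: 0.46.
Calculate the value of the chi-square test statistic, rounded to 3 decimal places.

0.550

Expected counts E_i = n·p_i: 260×0.15 = 39, 260×0.20 = 52, 260×0.19 = 49.4, 260×0.46 = 119.6.
χ² = (41−39)²/39 + (48−52)²/52 + (52−49.4)²/49.4 + (119−119.6)²/119.6
   = 0.1026 + 0.3077 + 0.1368 + 0.0030
Sum = 0.550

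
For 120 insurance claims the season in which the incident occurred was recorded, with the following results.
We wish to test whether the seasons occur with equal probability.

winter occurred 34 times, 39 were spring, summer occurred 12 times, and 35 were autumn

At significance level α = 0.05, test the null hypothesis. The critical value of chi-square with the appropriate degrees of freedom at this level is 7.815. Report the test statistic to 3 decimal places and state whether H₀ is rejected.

14.867; reject

Under H₀ each category has probability 1/4, so each expected count is 120/4 = 30.
χ² = (34−30)²/30 + (39−30)²/30 + (12−30)²/30 + (35−30)²/30
   = 0.5333 + 2.7000 + 10.8000 + 0.8333
Sum = 14.867
df = 3. Since 14.867 > 7.815, we reject H₀.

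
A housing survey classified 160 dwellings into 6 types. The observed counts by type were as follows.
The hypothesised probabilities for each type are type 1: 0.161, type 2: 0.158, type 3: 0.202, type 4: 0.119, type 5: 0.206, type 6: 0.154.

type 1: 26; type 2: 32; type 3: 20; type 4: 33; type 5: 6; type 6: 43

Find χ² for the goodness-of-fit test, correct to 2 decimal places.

52.45

Expected counts E_i = n·p_i: 160×0.161 = 25.76, 160×0.158 = 25.28, 160×0.202 = 32.32, 160×0.119 = 19.04, 160×0.206 = 32.96, 160×0.154 = 24.64.
cat         O        E   (O−E)²/E
type 1     26    25.76      0.002
type 2     32    25.28      1.786
type 3     20    32.32      4.696
type 4     33    19.04     10.235
type 5      6    32.96     22.052
type 6     43    24.64     13.681
Sum = 52.45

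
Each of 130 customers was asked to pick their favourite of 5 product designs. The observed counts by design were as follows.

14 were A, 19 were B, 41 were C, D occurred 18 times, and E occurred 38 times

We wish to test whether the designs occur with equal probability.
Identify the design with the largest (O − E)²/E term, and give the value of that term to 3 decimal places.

Expected count for each of the 5 categories: 130/5 = 26.
cat         O        E   (O−E)²/E
A          14       26     5.5385
B          19       26     1.8846
C          41       26     8.6538
D          18       26     2.4615
E          38       26     5.5385
The largest term is for C: 8.654.

C, 8.654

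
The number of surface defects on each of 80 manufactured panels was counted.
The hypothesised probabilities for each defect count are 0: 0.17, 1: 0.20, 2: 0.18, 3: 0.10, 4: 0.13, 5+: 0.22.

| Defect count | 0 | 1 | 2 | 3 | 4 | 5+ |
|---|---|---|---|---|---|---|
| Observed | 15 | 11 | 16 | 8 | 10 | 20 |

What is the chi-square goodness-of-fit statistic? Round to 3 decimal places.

Expected counts E_i = n·p_i: 80×0.17 = 13.6, 80×0.20 = 16, 80×0.18 = 14.4, 80×0.10 = 8, 80×0.13 = 10.4, 80×0.22 = 17.6.
χ² = (15−13.6)²/13.6 + (11−16)²/16 + (16−14.4)²/14.4 + (8−8)²/8 + (10−10.4)²/10.4 + (20−17.6)²/17.6
   = 0.1441 + 1.5625 + 0.1778 + 0.0000 + 0.0154 + 0.3273
Sum = 2.227

2.227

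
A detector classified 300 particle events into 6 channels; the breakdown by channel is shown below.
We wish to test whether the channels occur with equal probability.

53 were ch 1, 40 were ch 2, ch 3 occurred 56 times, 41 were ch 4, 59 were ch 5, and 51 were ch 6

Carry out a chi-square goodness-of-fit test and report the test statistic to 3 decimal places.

Expected count for each of the 6 categories: 300/6 = 50.
cat         O        E   (O−E)²/E
ch 1       53       50     0.1800
ch 2       40       50     2.0000
ch 3       56       50     0.7200
ch 4       41       50     1.6200
ch 5       59       50     1.6200
ch 6       51       50     0.0200
Sum = 6.160

6.160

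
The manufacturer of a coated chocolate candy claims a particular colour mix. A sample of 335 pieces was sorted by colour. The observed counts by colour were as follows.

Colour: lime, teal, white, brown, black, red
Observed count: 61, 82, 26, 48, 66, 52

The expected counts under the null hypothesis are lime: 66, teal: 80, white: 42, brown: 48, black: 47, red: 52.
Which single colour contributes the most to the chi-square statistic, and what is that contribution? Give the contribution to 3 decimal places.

lime: (61 − 66)²/66 = 25/66 = 0.3788
teal: (82 − 80)²/80 = 4/80 = 0.0500
white: (26 − 42)²/42 = 256/42 = 6.0952
brown: (48 − 48)²/48 = 0/48 = 0.0000
black: (66 − 47)²/47 = 361/47 = 7.6809
red: (52 − 52)²/52 = 0/52 = 0.0000
The largest term is for black: 7.681.

black, 7.681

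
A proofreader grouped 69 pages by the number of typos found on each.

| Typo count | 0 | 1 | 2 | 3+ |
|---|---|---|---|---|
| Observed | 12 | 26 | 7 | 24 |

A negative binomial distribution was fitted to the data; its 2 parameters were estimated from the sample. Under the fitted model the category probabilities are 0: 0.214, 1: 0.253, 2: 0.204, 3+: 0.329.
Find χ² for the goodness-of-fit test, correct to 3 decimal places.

8.330

Expected counts E_i = n·p_i: 69×0.214 = 14.766, 69×0.253 = 17.457, 69×0.204 = 14.076, 69×0.329 = 22.701.
χ² = (12−14.766)²/14.766 + (26−17.457)²/17.457 + (7−14.076)²/14.076 + (24−22.701)²/22.701
   = 0.5181 + 4.1807 + 3.5571 + 0.0743
Sum = 8.330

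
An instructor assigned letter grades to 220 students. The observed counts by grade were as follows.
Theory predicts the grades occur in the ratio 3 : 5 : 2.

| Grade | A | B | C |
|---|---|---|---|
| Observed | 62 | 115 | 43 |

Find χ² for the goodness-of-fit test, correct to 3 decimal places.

0.492

Ratio total = 10. Expected counts: 220×3/10 = 66, 220×5/10 = 110, 220×2/10 = 44.
χ² = (62−66)²/66 + (115−110)²/110 + (43−44)²/44
   = 0.2424 + 0.2273 + 0.0227
Sum = 0.492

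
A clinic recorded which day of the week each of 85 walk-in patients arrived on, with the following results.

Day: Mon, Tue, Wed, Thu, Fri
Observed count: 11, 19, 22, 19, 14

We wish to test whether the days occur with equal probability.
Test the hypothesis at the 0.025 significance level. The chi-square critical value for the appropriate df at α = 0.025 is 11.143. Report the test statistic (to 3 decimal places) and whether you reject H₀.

Expected count for each of the 5 categories: 85/5 = 17.
Mon: (11 − 17)²/17 = 36/17 = 2.1176
Tue: (19 − 17)²/17 = 4/17 = 0.2353
Wed: (22 − 17)²/17 = 25/17 = 1.4706
Thu: (19 − 17)²/17 = 4/17 = 0.2353
Fri: (14 − 17)²/17 = 9/17 = 0.5294
Sum = 4.588
df = 4. Since 4.588 < 11.143, we do not reject H₀.

4.588; do not reject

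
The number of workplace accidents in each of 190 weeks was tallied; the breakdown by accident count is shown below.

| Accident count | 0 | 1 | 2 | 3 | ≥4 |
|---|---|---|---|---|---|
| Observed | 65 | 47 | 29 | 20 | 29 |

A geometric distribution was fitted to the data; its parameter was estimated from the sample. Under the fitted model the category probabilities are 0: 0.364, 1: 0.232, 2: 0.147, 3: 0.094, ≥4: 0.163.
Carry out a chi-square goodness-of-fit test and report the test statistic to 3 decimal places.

Expected counts E_i = n·p_i: 190×0.364 = 69.16, 190×0.232 = 44.08, 190×0.147 = 27.93, 190×0.094 = 17.86, 190×0.163 = 30.97.
χ² = (65−69.16)²/69.16 + (47−44.08)²/44.08 + (29−27.93)²/27.93 + (20−17.86)²/17.86 + (29−30.97)²/30.97
   = 0.2502 + 0.1934 + 0.0410 + 0.2564 + 0.1253
Sum = 0.866

0.866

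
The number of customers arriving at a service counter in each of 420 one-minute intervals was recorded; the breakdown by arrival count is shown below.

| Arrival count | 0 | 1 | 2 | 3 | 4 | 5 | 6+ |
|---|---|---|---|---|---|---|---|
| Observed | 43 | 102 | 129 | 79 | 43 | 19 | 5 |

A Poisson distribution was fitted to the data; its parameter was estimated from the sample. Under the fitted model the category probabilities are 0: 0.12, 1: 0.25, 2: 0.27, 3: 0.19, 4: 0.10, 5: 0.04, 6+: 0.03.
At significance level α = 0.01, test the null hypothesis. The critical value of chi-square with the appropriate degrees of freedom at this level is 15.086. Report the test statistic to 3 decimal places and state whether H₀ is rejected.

Expected counts E_i = n·p_i: 420×0.12 = 50.4, 420×0.25 = 105, 420×0.27 = 113.4, 420×0.19 = 79.8, 420×0.10 = 42, 420×0.04 = 16.8, 420×0.03 = 12.6.
χ² = (43−50.4)²/50.4 + (102−105)²/105 + (129−113.4)²/113.4 + (79−79.8)²/79.8 + (43−42)²/42 + (19−16.8)²/16.8 + (5−12.6)²/12.6
   = 1.0865 + 0.0857 + 2.1460 + 0.0080 + 0.0238 + 0.2881 + 4.5841
Sum = 8.222
df = 5. Since 8.222 < 15.086, we do not reject H₀.

8.222; do not reject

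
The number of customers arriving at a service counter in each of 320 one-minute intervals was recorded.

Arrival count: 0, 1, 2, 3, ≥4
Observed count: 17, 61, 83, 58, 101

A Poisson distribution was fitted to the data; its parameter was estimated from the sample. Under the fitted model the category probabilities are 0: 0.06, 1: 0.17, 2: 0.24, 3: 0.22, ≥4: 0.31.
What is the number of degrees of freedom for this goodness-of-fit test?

3

There are k = 5 categories and 1 parameter estimated from the data, so df = 5 − 1 − 1 = 3.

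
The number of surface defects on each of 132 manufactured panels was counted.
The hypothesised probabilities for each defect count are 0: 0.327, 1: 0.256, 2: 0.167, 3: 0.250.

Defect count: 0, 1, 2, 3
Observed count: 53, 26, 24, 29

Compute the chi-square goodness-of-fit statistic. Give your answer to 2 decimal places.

4.70

Expected counts E_i = n·p_i: 132×0.327 = 43.164, 132×0.256 = 33.792, 132×0.167 = 22.044, 132×0.250 = 33.
χ² = (53−43.164)²/43.164 + (26−33.792)²/33.792 + (24−22.044)²/22.044 + (29−33)²/33
   = 2.241 + 1.797 + 0.174 + 0.485
Sum = 4.70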